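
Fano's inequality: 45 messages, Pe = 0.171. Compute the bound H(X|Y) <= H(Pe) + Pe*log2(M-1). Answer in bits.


H(Pe) = -Pe*log2(Pe) - (1-Pe)*log2(1-Pe) = -0.171*log2(0.171) - 0.829*log2(0.829) = 0.435696 + 0.224291 = 0.66. Pe*log2(M-1) = 0.171*log2(44) = 0.933563. Bound = H(Pe) + Pe*log2(M-1) = 0.435696 + 0.224291 + 0.933563 = 1.5936

1.5936 bits


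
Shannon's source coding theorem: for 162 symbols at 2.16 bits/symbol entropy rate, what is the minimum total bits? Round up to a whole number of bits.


Minimum bits >= n * H = 162 * 2.16 = 349.92, rounded up to a whole number of bits = 350

350 bits


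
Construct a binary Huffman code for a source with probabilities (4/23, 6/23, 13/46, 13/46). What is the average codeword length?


Huffman construction (repeatedly merge the two least-probable nodes; each merge adds 1 bit to every symbol beneath it): 4/23 + 6/23 = 10/23; 13/46 + 13/46 = 13/23; 10/23 + 13/23 = 1. Resulting codeword lengths (in the order the probabilities were given): (2, 2, 2, 2). L_avg = sum(p_i * l_i) = 4/23*2 + 6/23*2 + 13/46*2 + 13/46*2 = 2

2.0 bits


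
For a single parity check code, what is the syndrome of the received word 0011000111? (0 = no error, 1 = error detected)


Syndrome = XOR of all bits = 0 XOR 0 XOR 1 XOR 1 XOR 0 XOR 0 XOR 0 XOR 1 XOR 1 XOR 1 = 1

1


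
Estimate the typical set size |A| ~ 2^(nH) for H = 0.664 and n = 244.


log2|A_typical| = nH = 244 * 0.664 = 162.016, so |A_typical| ~ 2^162.016 = 5.911e+48

5.911e+48


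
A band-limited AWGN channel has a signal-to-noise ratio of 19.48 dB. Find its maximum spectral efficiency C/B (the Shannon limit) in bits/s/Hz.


SNR_linear = 10^(19.48/10) = 88.7156; C/B = log2(1 + SNR_linear) = log2(1 + 88.7156) = 6.4873

6.4873 bits/s/Hz


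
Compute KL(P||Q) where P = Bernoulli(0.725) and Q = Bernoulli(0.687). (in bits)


KL = p*log2(p/q) + (1-p)*log2((1-p)/(1-q)) = 0.725*log2(0.725/0.687) + 0.275*log2(0.275/0.313) = 0.005

0.005 bits


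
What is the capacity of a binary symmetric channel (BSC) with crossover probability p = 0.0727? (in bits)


H(p) = -p*log2(p) - (1-p)*log2(1-p) = -0.0727*log2(0.0727) - 0.9273*log2(0.9273) = 0.274944 + 0.100975 = 0.3759. C = 1 - H(p) = 1 - 0.3759 = 0.6241

0.6241 bits


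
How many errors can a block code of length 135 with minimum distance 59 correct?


Correction capability = floor((d-1)/2) = floor((59-1)/2) = 29

29 errors


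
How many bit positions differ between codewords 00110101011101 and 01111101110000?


Count differing positions: . ^ . . ^ . . . ^ . ^ ^ . ^ = 6 differences

6


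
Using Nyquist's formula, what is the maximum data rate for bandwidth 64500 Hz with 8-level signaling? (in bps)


Rate = 2 * B * log2(M) = 2 * 64500 * 3.0 = 387000.0

387000.0 bps


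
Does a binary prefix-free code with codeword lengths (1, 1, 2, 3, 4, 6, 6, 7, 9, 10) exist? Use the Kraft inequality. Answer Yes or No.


Kraft sum = sum(2^(-l_i)) = 1.4795, need <= 1. Result: violated (a binary prefix-free code with these lengths cannot exist)

No


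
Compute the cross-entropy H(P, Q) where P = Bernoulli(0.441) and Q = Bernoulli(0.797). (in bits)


H(P,Q) = -p*log2(q) - (1-p)*log2(1-q). -0.441*log2(0.797) = 0.144361; -0.559*log2(0.203) = 1.285951. H(P,Q) = 0.144361 + 1.285951 = 1.4303

1.4303 bits


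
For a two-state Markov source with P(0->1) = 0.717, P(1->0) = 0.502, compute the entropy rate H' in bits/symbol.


Stationary distribution: pi_0 = p10/(p01+p10) = 0.4118, pi_1 = 0.5882. Entropy rate H' = pi_0*H(p01) + pi_1*H(p10) = 0.4118*0.8595 + 0.5882*1.0 = 0.9421

0.9421 bits/symbol


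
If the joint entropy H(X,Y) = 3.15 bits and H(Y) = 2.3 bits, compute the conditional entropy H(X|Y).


H(X|Y) = H(X,Y) - H(Y) = 3.15 - 2.3 = 0.85

0.85 bits


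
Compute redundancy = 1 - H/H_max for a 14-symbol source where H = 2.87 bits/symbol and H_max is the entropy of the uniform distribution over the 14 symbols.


H_max = log2(K) = log2(14) = 3.8074 bits/symbol. Redundancy = 1 - H/H_max = 1 - 2.87/3.8074 = 1 - 0.7538 = 0.2462

0.2462


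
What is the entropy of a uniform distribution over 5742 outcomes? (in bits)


H = log2(n) = log2(5742) = 12.4873

12.4873 bits


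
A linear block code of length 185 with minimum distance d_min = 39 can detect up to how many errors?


Detection capability = d_min - 1 = 39 - 1 = 38

38 errors


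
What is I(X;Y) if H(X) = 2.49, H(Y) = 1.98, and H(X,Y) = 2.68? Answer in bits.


I(X;Y) = H(X) + H(Y) - H(X,Y) = 2.49 + 1.98 - 2.68 = 1.79

1.79 bits


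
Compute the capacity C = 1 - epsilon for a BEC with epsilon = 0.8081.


C = 1 - epsilon = 1 - 0.8081 = 0.1919

0.1919 bits


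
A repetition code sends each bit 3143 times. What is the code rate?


Rate = k/n = 1/3143

1/3143


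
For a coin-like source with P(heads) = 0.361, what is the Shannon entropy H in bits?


H = -p*log2(p) - (1-p)*log2(1-p). -0.361*log2(0.361) = 0.530644; -0.639*log2(0.639) = 0.412866. H = 0.530644 + 0.412866 = 0.9435

0.9435 bits


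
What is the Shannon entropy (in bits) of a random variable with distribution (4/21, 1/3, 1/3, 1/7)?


H = -sum(p_i * log2(p_i)). Terms: -(4/21)*log2(4/21) = 0.455680; -(1/3)*log2(1/3) = 0.528321; -(1/3)*log2(1/3) = 0.528321; -(1/7)*log2(1/7) = 0.401051. H = 0.455680 + 0.528321 + 0.528321 + 0.401051 = 1.9134

1.9134 bits


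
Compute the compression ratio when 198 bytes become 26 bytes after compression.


Ratio = original / compressed = 198 / 26 = 7.6154

7.6154


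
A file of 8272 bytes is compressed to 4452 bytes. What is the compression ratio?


Ratio = original / compressed = 8272 / 4452 = 1.858

1.858


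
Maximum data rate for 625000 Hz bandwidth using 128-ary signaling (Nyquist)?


Rate = 2 * B * log2(M) = 2 * 625000 * 7.0 = 8750000.0

8750000.0 bps


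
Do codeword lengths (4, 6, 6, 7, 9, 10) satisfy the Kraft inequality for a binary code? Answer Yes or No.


Kraft sum = sum(2^(-l_i)) = 0.1045, need <= 1. Result: satisfied (a binary prefix-free code with these lengths exists)

Yes


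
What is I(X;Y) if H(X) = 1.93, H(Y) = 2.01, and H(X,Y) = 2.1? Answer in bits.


I(X;Y) = H(X) + H(Y) - H(X,Y) = 1.93 + 2.01 - 2.1 = 1.84

1.84 bits


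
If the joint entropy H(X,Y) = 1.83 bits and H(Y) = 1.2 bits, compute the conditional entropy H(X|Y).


H(X|Y) = H(X,Y) - H(Y) = 1.83 - 1.2 = 0.63

0.63 bits


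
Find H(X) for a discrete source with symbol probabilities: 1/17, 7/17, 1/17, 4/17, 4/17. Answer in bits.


H = -sum(p_i * log2(p_i)). Terms: -(1/17)*log2(1/17) = 0.240439; -(7/17)*log2(7/17) = 0.527103; -(1/17)*log2(1/17) = 0.240439; -(4/17)*log2(4/17) = 0.491168; -(4/17)*log2(4/17) = 0.491168. H = 0.240439 + 0.527103 + 0.240439 + 0.491168 + 0.491168 = 1.9903

1.9903 bits


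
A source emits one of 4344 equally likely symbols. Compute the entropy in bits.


H = log2(n) = log2(4344) = 12.0848

12.0848 bits


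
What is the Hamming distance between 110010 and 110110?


Count differing positions: . . . ^ . . = 1 differences

1


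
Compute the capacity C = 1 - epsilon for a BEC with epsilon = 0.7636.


C = 1 - epsilon = 1 - 0.7636 = 0.2364

0.2364 bits


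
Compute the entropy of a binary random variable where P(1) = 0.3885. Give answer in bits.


H = -p*log2(p) - (1-p)*log2(1-p). -0.3885*log2(0.3885) = 0.529919; -0.6115*log2(0.6115) = 0.433905. H = 0.529919 + 0.433905 = 0.9638

0.9638 bits


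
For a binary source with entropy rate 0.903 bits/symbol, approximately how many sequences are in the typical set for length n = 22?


log2|A_typical| = nH = 22 * 0.903 = 19.866, so |A_typical| ~ 2^19.866 = 9.556e+05

9.556e+05


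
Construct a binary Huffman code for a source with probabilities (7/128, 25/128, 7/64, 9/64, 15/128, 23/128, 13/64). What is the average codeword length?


Huffman construction (repeatedly merge the two least-probable nodes; each merge adds 1 bit to every symbol beneath it): 7/128 + 7/64 = 21/128; 15/128 + 9/64 = 33/128; 21/128 + 23/128 = 11/32; 25/128 + 13/64 = 51/128; 33/128 + 11/32 = 77/128; 51/128 + 77/128 = 1. Resulting codeword lengths (in the order the probabilities were given): (4, 2, 4, 3, 3, 3, 2). L_avg = sum(p_i * l_i) = 7/128*4 + 25/128*2 + 7/64*4 + 9/64*3 + 15/128*3 + 23/128*3 + 13/64*2 = 177/64 = 2.7656

2.7656 bits


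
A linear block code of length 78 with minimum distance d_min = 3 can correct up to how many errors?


Correction capability = floor((d-1)/2) = floor((3-1)/2) = 1

1 errors


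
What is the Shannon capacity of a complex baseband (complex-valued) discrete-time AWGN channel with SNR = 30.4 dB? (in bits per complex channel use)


SNR_linear = 10^(30.4/10) = 1096.4782; C = log2(1 + SNR_linear) = log2(1 + 1096.4782) = 10.1

10.1 bits/channel use


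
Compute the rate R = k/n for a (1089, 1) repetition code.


Rate = k/n = 1/1089

1/1089


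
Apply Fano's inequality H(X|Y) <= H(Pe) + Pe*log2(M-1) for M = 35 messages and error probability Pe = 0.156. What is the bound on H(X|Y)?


H(Pe) = -Pe*log2(Pe) - (1-Pe)*log2(1-Pe) = -0.156*log2(0.156) - 0.844*log2(0.844) = 0.418140 + 0.206514 = 0.6247. Pe*log2(M-1) = 0.156*log2(34) = 0.793644. Bound = H(Pe) + Pe*log2(M-1) = 0.418140 + 0.206514 + 0.793644 = 1.4183

1.4183 bits


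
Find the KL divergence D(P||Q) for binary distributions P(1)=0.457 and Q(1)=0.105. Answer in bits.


KL = p*log2(p/q) + (1-p)*log2((1-p)/(1-q)) = 0.457*log2(0.457/0.105) + 0.543*log2(0.543/0.895) = 0.5782

0.5782 bits


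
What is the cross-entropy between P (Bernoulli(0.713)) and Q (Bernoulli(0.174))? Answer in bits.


H(P,Q) = -p*log2(q) - (1-p)*log2(1-q). -0.713*log2(0.174) = 1.798785; -0.287*log2(0.826) = 0.079151. H(P,Q) = 1.798785 + 0.079151 = 1.8779

1.8779 bits


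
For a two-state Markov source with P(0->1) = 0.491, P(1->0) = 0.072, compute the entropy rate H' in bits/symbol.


Stationary distribution: pi_0 = p10/(p01+p10) = 0.1279, pi_1 = 0.8721. Entropy rate H' = pi_0*H(p01) + pi_1*H(p10) = 0.1279*0.9998 + 0.8721*0.3733 = 0.4535

0.4535 bits/symbol


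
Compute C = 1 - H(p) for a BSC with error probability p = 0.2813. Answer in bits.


H(p) = -p*log2(p) - (1-p)*log2(1-p) = -0.2813*log2(0.2813) - 0.7187*log2(0.7187) = 0.514728 + 0.342488 = 0.8572. C = 1 - H(p) = 1 - 0.8572 = 0.1428

0.1428 bits


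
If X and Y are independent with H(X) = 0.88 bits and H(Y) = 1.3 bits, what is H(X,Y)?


For independent variables, H(X,Y) = H(X) + H(Y) = 0.88 + 1.3 = 2.18

2.18 bits


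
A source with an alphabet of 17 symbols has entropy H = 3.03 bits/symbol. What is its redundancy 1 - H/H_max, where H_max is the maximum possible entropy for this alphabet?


H_max = log2(K) = log2(17) = 4.0875 bits/symbol. Redundancy = 1 - H/H_max = 1 - 3.03/4.0875 = 1 - 0.7413 = 0.2587

0.2587


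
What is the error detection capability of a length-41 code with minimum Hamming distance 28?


Detection capability = d_min - 1 = 28 - 1 = 27

27 errors


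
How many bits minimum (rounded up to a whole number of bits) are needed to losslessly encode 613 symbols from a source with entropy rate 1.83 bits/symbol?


Minimum bits >= n * H = 613 * 1.83 = 1121.79, rounded up to a whole number of bits = 1122

1122 bits


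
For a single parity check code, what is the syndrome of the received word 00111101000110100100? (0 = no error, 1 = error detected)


Syndrome = XOR of all bits = 0 XOR 0 XOR 1 XOR 1 XOR 1 XOR 1 XOR 0 XOR 1 XOR 0 XOR 0 XOR 0 XOR 1 XOR 1 XOR 0 XOR 1 XOR 0 XOR 0 XOR 1 XOR 0 XOR 0 = 1

1


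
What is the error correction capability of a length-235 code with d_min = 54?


Correction capability = floor((d-1)/2) = floor((54-1)/2) = 26

26 errors


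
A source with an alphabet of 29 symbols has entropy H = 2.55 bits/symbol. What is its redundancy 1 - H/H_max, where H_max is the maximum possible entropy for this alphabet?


H_max = log2(K) = log2(29) = 4.858 bits/symbol. Redundancy = 1 - H/H_max = 1 - 2.55/4.858 = 1 - 0.5249 = 0.4751

0.4751


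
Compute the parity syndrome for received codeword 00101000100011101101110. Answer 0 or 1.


Syndrome = XOR of all bits = 0 XOR 0 XOR 1 XOR 0 XOR 1 XOR 0 XOR 0 XOR 0 XOR 1 XOR 0 XOR 0 XOR 0 XOR 1 XOR 1 XOR 1 XOR 0 XOR 1 XOR 1 XOR 0 XOR 1 XOR 1 XOR 1 XOR 0 = 1

1


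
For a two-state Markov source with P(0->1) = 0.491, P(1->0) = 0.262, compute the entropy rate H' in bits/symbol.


Stationary distribution: pi_0 = p10/(p01+p10) = 0.3479, pi_1 = 0.6521. Entropy rate H' = pi_0*H(p01) + pi_1*H(p10) = 0.3479*0.9998 + 0.6521*0.8297 = 0.8889

0.8889 bits/symbol


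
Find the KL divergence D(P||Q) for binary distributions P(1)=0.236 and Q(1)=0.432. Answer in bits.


KL = p*log2(p/q) + (1-p)*log2((1-p)/(1-q)) = 0.236*log2(0.236/0.432) + 0.764*log2(0.764/0.568) = 0.1209

0.1209 bits


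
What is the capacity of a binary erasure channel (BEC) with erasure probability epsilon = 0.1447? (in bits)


C = 1 - epsilon = 1 - 0.1447 = 0.8553

0.8553 bits


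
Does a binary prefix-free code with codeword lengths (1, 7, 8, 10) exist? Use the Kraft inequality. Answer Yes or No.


Kraft sum = sum(2^(-l_i)) = 0.5127, need <= 1. Result: satisfied (a binary prefix-free code with these lengths exists)

Yes


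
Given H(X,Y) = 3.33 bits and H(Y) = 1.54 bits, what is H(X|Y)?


H(X|Y) = H(X,Y) - H(Y) = 3.33 - 1.54 = 1.79

1.79 bits


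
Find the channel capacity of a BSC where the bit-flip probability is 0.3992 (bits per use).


H(p) = -p*log2(p) - (1-p)*log2(1-p) = -0.3992*log2(0.3992) - 0.6008*log2(0.6008) = 0.528867 + 0.441614 = 0.9705. C = 1 - H(p) = 1 - 0.9705 = 0.0295

0.0295 bits


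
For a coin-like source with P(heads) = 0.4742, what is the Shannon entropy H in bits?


H = -p*log2(p) - (1-p)*log2(1-p). -0.4742*log2(0.4742) = 0.510444; -0.5258*log2(0.5258) = 0.487634. H = 0.510444 + 0.487634 = 0.9981

0.9981 bits


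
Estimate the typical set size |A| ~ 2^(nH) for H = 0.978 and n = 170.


log2|A_typical| = nH = 170 * 0.978 = 166.26, so |A_typical| ~ 2^166.26 = 1.120e+50

1.120e+50


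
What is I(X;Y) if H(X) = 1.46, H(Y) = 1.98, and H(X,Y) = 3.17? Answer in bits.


I(X;Y) = H(X) + H(Y) - H(X,Y) = 1.46 + 1.98 - 3.17 = 0.27

0.27 bits


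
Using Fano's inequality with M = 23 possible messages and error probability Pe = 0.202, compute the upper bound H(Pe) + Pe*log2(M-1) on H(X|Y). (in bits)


H(Pe) = -Pe*log2(Pe) - (1-Pe)*log2(1-Pe) = -0.202*log2(0.202) - 0.798*log2(0.798) = 0.466130 + 0.259780 = 0.7259. Pe*log2(M-1) = 0.202*log2(22) = 0.900805. Bound = H(Pe) + Pe*log2(M-1) = 0.466130 + 0.259780 + 0.900805 = 1.6267

1.6267 bits


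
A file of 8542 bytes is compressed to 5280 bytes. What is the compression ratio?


Ratio = original / compressed = 8542 / 5280 = 1.6178

1.6178


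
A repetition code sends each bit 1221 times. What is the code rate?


Rate = k/n = 1/1221

1/1221


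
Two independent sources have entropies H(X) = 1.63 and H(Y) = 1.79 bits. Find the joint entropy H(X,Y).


For independent variables, H(X,Y) = H(X) + H(Y) = 1.63 + 1.79 = 3.42

3.42 bits


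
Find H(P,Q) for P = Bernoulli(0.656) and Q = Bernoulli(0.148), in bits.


H(P,Q) = -p*log2(q) - (1-p)*log2(1-q). -0.656*log2(0.148) = 1.808153; -0.344*log2(0.852) = 0.079490. H(P,Q) = 1.808153 + 0.079490 = 1.8876

1.8876 bits


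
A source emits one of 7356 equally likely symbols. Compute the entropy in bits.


H = log2(n) = log2(7356) = 12.8447

12.8447 bits


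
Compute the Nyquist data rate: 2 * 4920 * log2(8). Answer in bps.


Rate = 2 * B * log2(M) = 2 * 4920 * 3.0 = 29520.0

29520.0 bps


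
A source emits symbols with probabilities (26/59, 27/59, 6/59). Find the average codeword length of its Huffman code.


Huffman construction (repeatedly merge the two least-probable nodes; each merge adds 1 bit to every symbol beneath it): 6/59 + 26/59 = 32/59; 27/59 + 32/59 = 1. Resulting codeword lengths (in the order the probabilities were given): (2, 1, 2). L_avg = sum(p_i * l_i) = 26/59*2 + 27/59*1 + 6/59*2 = 91/59 = 1.5424

1.5424 bits


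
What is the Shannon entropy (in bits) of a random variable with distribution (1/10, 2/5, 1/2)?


H = -sum(p_i * log2(p_i)). Terms: -(1/10)*log2(1/10) = 0.332193; -(2/5)*log2(2/5) = 0.528771; -(1/2)*log2(1/2) = 0.500000. H = 0.332193 + 0.528771 + 0.500000 = 1.361

1.361 bits


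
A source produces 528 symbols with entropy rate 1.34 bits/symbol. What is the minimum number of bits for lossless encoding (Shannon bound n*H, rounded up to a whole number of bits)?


Minimum bits >= n * H = 528 * 1.34 = 707.52, rounded up to a whole number of bits = 708

708 bits


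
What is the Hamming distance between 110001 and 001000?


Count differing positions: ^ ^ ^ . . ^ = 4 differences

4


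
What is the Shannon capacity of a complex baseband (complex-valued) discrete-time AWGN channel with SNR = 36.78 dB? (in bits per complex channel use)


SNR_linear = 10^(36.78/10) = 4764.3099; C = log2(1 + SNR_linear) = log2(1 + 4764.3099) = 12.2184

12.2184 bits/channel use


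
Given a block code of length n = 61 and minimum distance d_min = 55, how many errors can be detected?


Detection capability = d_min - 1 = 55 - 1 = 54

54 errors


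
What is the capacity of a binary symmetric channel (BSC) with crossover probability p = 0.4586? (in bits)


H(p) = -p*log2(p) - (1-p)*log2(1-p) = -0.4586*log2(0.4586) - 0.5414*log2(0.5414) = 0.515784 + 0.479265 = 0.995. C = 1 - H(p) = 1 - 0.995 = 0.005

0.005 bits


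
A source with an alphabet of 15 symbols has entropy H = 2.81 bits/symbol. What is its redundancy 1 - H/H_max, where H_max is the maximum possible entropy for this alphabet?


H_max = log2(K) = log2(15) = 3.9069 bits/symbol. Redundancy = 1 - H/H_max = 1 - 2.81/3.9069 = 1 - 0.7192 = 0.2808

0.2808


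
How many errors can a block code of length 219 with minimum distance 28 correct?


Correction capability = floor((d-1)/2) = floor((28-1)/2) = 13

13 errors


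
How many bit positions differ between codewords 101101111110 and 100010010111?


Count differing positions: . . ^ ^ ^ ^ ^ . ^ . . ^ = 7 differences

7


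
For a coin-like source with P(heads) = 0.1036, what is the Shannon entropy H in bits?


H = -p*log2(p) - (1-p)*log2(1-p). -0.1036*log2(0.1036) = 0.338866; -0.8964*log2(0.8964) = 0.141439. H = 0.338866 + 0.141439 = 0.4803

0.4803 bits


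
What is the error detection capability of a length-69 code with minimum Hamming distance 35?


Detection capability = d_min - 1 = 35 - 1 = 34

34 errors


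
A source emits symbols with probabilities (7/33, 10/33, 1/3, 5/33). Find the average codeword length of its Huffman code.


Huffman construction (repeatedly merge the two least-probable nodes; each merge adds 1 bit to every symbol beneath it): 5/33 + 7/33 = 4/11; 10/33 + 1/3 = 7/11; 4/11 + 7/11 = 1. Resulting codeword lengths (in the order the probabilities were given): (2, 2, 2, 2). L_avg = sum(p_i * l_i) = 7/33*2 + 10/33*2 + 1/3*2 + 5/33*2 = 2

2.0 bits


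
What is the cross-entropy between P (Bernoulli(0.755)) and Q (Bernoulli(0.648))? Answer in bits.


H(P,Q) = -p*log2(q) - (1-p)*log2(1-q). -0.755*log2(0.648) = 0.472580; -0.245*log2(0.352) = 0.369056. H(P,Q) = 0.472580 + 0.369056 = 0.8416

0.8416 bits


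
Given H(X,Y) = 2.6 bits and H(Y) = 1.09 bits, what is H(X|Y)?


H(X|Y) = H(X,Y) - H(Y) = 2.6 - 1.09 = 1.51

1.51 bits


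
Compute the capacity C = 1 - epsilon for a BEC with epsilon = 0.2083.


C = 1 - epsilon = 1 - 0.2083 = 0.7917

0.7917 bits


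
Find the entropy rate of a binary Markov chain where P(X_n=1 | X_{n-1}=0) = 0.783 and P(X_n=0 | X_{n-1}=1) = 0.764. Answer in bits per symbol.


Stationary distribution: pi_0 = p10/(p01+p10) = 0.4939, pi_1 = 0.5061. Entropy rate H' = pi_0*H(p01) + pi_1*H(p10) = 0.4939*0.7547 + 0.5061*0.7883 = 0.7717

0.7717 bits/symbol


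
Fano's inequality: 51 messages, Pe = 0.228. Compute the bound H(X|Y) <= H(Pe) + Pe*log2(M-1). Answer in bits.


H(Pe) = -Pe*log2(Pe) - (1-Pe)*log2(1-Pe) = -0.228*log2(0.228) - 0.772*log2(0.772) = 0.486300 + 0.288209 = 0.7745. Pe*log2(M-1) = 0.228*log2(50) = 1.286799. Bound = H(Pe) + Pe*log2(M-1) = 0.486300 + 0.288209 + 1.286799 = 2.0613

2.0613 bits


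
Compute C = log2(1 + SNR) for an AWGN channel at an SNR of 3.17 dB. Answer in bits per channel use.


SNR_linear = 10^(3.17/10) = 2.0749; C = log2(1 + SNR_linear) = log2(1 + 2.0749) = 1.6205

1.6205 bits/channel use


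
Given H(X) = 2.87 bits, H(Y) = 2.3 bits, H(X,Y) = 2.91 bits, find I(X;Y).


I(X;Y) = H(X) + H(Y) - H(X,Y) = 2.87 + 2.3 - 2.91 = 2.26

2.26 bits


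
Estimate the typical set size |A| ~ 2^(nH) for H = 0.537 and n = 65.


log2|A_typical| = nH = 65 * 0.537 = 34.905, so |A_typical| ~ 2^34.905 = 3.217e+10

3.217e+10


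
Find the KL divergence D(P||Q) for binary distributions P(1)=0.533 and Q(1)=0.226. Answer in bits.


KL = p*log2(p/q) + (1-p)*log2((1-p)/(1-q)) = 0.533*log2(0.533/0.226) + 0.467*log2(0.467/0.774) = 0.3194

0.3194 bits


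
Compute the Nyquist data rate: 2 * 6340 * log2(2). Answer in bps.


Rate = 2 * B * log2(M) = 2 * 6340 * 1.0 = 12680.0

12680.0 bps


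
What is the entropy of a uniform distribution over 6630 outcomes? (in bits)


H = log2(n) = log2(6630) = 12.6948

12.6948 bits


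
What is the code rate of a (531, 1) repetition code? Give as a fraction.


Rate = k/n = 1/531

1/531


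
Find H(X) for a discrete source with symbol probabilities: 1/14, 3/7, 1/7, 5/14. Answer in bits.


H = -sum(p_i * log2(p_i)). Terms: -(1/14)*log2(1/14) = 0.271954; -(3/7)*log2(3/7) = 0.523882; -(1/7)*log2(1/7) = 0.401051; -(5/14)*log2(5/14) = 0.530510. H = 0.271954 + 0.523882 + 0.401051 + 0.530510 = 1.7274

1.7274 bits


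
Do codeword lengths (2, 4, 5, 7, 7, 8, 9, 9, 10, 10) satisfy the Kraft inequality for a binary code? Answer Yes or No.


Kraft sum = sum(2^(-l_i)) = 0.3691, need <= 1. Result: satisfied (a binary prefix-free code with these lengths exists)

Yes


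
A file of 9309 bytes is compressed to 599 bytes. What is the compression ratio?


Ratio = original / compressed = 9309 / 599 = 15.5409

15.5409


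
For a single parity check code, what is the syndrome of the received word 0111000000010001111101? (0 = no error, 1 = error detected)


Syndrome = XOR of all bits = 0 XOR 1 XOR 1 XOR 1 XOR 0 XOR 0 XOR 0 XOR 0 XOR 0 XOR 0 XOR 0 XOR 1 XOR 0 XOR 0 XOR 0 XOR 1 XOR 1 XOR 1 XOR 1 XOR 1 XOR 0 XOR 1 = 0

0


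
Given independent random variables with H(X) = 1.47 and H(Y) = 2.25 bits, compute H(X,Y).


For independent variables, H(X,Y) = H(X) + H(Y) = 1.47 + 2.25 = 3.72

3.72 bits


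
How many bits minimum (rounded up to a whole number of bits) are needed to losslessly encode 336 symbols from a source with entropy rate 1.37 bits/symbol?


Minimum bits >= n * H = 336 * 1.37 = 460.32, rounded up to a whole number of bits = 461

461 bits


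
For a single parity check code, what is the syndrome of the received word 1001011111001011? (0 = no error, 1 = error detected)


Syndrome = XOR of all bits = 1 XOR 0 XOR 0 XOR 1 XOR 0 XOR 1 XOR 1 XOR 1 XOR 1 XOR 1 XOR 0 XOR 0 XOR 1 XOR 0 XOR 1 XOR 1 = 0

0


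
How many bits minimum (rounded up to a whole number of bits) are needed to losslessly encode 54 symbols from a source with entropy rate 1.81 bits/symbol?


Minimum bits >= n * H = 54 * 1.81 = 97.74, rounded up to a whole number of bits = 98

98 bits


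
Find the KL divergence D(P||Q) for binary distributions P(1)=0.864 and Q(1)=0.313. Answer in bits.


KL = p*log2(p/q) + (1-p)*log2((1-p)/(1-q)) = 0.864*log2(0.864/0.313) + 0.136*log2(0.136/0.687) = 0.9479

0.9479 bits


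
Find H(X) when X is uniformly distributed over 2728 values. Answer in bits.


H = log2(n) = log2(2728) = 11.4136

11.4136 bits


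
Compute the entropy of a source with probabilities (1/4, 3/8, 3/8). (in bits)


H = -sum(p_i * log2(p_i)). Terms: -(1/4)*log2(1/4) = 0.500000; -(3/8)*log2(3/8) = 0.530639; -(3/8)*log2(3/8) = 0.530639. H = 0.500000 + 0.530639 + 0.530639 = 1.5613

1.5613 bits


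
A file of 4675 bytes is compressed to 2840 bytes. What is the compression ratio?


Ratio = original / compressed = 4675 / 2840 = 1.6461

1.6461


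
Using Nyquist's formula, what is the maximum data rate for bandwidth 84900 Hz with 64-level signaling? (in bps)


Rate = 2 * B * log2(M) = 2 * 84900 * 6.0 = 1018800.0

1018800.0 bps


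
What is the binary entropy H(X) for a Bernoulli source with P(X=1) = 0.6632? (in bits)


H = -p*log2(p) - (1-p)*log2(1-p). -0.6632*log2(0.6632) = 0.392935; -0.3368*log2(0.3368) = 0.528788. H = 0.392935 + 0.528788 = 0.9217

0.9217 bits


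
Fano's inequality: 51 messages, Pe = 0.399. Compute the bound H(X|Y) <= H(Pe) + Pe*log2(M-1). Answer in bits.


H(Pe) = -Pe*log2(Pe) - (1-Pe)*log2(1-Pe) = -0.399*log2(0.399) - 0.601*log2(0.601) = 0.528890 + 0.441472 = 0.9704. Pe*log2(M-1) = 0.399*log2(50) = 2.251899. Bound = H(Pe) + Pe*log2(M-1) = 0.528890 + 0.441472 + 2.251899 = 3.2223

3.2223 bits


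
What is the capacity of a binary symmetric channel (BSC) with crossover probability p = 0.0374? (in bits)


H(p) = -p*log2(p) - (1-p)*log2(1-p) = -0.0374*log2(0.0374) - 0.9626*log2(0.9626) = 0.177307 + 0.052935 = 0.2302. C = 1 - H(p) = 1 - 0.2302 = 0.7698

0.7698 bits


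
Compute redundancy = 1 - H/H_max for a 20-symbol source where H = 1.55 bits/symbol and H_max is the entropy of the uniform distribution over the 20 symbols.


H_max = log2(K) = log2(20) = 4.3219 bits/symbol. Redundancy = 1 - H/H_max = 1 - 1.55/4.3219 = 1 - 0.3586 = 0.6414

0.6414


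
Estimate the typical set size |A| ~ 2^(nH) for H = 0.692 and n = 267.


log2|A_typical| = nH = 267 * 0.692 = 184.764, so |A_typical| ~ 2^184.764 = 4.164e+55

4.164e+55


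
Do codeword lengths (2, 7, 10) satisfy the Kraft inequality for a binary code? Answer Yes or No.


Kraft sum = sum(2^(-l_i)) = 0.2588, need <= 1. Result: satisfied (a binary prefix-free code with these lengths exists)

Yes


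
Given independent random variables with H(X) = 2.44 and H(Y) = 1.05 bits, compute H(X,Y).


For independent variables, H(X,Y) = H(X) + H(Y) = 2.44 + 1.05 = 3.49

3.49 bits


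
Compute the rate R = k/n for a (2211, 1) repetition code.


Rate = k/n = 1/2211

1/2211


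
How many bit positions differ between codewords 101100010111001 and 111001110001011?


Count differing positions: . ^ . ^ . ^ ^ . . ^ ^ . . ^ . = 7 differences

7


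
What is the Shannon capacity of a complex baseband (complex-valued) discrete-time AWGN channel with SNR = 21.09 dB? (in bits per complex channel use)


SNR_linear = 10^(21.09/10) = 128.5287; C = log2(1 + SNR_linear) = log2(1 + 128.5287) = 7.0171

7.0171 bits/channel use


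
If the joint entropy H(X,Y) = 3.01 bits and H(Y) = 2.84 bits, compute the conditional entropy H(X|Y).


H(X|Y) = H(X,Y) - H(Y) = 3.01 - 2.84 = 0.17

0.17 bits


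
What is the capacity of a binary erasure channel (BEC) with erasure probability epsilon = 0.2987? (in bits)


C = 1 - epsilon = 1 - 0.2987 = 0.7013

0.7013 bits


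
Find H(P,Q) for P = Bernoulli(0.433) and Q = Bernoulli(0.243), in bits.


H(P,Q) = -p*log2(q) - (1-p)*log2(1-q). -0.433*log2(0.243) = 0.883741; -0.567*log2(0.757) = 0.227727. H(P,Q) = 0.883741 + 0.227727 = 1.1115

1.1115 bits


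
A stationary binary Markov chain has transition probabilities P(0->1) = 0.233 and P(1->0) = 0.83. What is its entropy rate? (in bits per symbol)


Stationary distribution: pi_0 = p10/(p01+p10) = 0.7808, pi_1 = 0.2192. Entropy rate H' = pi_0*H(p01) + pi_1*H(p10) = 0.7808*0.7832 + 0.2192*0.6577 = 0.7557

0.7557 bits/symbol


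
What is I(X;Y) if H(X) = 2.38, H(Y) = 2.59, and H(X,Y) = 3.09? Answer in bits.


I(X;Y) = H(X) + H(Y) - H(X,Y) = 2.38 + 2.59 - 3.09 = 1.88

1.88 bits


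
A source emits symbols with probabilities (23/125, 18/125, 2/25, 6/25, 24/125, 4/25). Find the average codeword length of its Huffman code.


Huffman construction (repeatedly merge the two least-probable nodes; each merge adds 1 bit to every symbol beneath it): 2/25 + 18/125 = 28/125; 4/25 + 23/125 = 43/125; 24/125 + 28/125 = 52/125; 6/25 + 43/125 = 73/125; 52/125 + 73/125 = 1. Resulting codeword lengths (in the order the probabilities were given): (3, 3, 3, 2, 2, 3). L_avg = sum(p_i * l_i) = 23/125*3 + 18/125*3 + 2/25*3 + 6/25*2 + 24/125*2 + 4/25*3 = 321/125 = 2.568

2.568 bits


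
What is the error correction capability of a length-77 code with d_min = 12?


Correction capability = floor((d-1)/2) = floor((12-1)/2) = 5

5 errors


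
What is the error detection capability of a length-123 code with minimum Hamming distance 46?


Detection capability = d_min - 1 = 46 - 1 = 45

45 errors


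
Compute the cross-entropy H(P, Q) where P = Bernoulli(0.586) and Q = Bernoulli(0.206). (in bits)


H(P,Q) = -p*log2(q) - (1-p)*log2(1-q). -0.586*log2(0.206) = 1.335660; -0.414*log2(0.794) = 0.137775. H(P,Q) = 1.335660 + 0.137775 = 1.4734

1.4734 bits


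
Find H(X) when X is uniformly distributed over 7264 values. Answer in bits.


H = log2(n) = log2(7264) = 12.8265

12.8265 bits


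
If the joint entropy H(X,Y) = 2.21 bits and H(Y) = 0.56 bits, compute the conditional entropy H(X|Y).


H(X|Y) = H(X,Y) - H(Y) = 2.21 - 0.56 = 1.65

1.65 bits


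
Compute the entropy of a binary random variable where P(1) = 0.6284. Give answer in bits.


H = -p*log2(p) - (1-p)*log2(1-p). -0.6284*log2(0.6284) = 0.421182; -0.3716*log2(0.3716) = 0.530711. H = 0.421182 + 0.530711 = 0.9519

0.9519 bits


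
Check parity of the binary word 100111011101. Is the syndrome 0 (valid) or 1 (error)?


Syndrome = XOR of all bits = 1 XOR 0 XOR 0 XOR 1 XOR 1 XOR 1 XOR 0 XOR 1 XOR 1 XOR 1 XOR 0 XOR 1 = 0

0


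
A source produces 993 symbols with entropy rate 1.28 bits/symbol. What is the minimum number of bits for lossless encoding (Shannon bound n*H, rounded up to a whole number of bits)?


Minimum bits >= n * H = 993 * 1.28 = 1271.04, rounded up to a whole number of bits = 1272

1272 bits


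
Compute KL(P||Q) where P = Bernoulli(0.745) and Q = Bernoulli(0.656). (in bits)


KL = p*log2(p/q) + (1-p)*log2((1-p)/(1-q)) = 0.745*log2(0.745/0.656) + 0.255*log2(0.255/0.344) = 0.0266

0.0266 bits


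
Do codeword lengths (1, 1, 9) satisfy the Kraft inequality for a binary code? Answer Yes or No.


Kraft sum = sum(2^(-l_i)) = 1.002, need <= 1. Result: violated (a binary prefix-free code with these lengths cannot exist)

No


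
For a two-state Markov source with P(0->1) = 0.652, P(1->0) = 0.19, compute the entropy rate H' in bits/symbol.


Stationary distribution: pi_0 = p10/(p01+p10) = 0.2257, pi_1 = 0.7743. Entropy rate H' = pi_0*H(p01) + pi_1*H(p10) = 0.2257*0.9323 + 0.7743*0.7015 = 0.7536

0.7536 bits/symbol


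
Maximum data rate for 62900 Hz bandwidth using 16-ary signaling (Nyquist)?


Rate = 2 * B * log2(M) = 2 * 62900 * 4.0 = 503200.0

503200.0 bps


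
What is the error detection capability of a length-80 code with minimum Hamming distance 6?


Detection capability = d_min - 1 = 6 - 1 = 5

5 errors


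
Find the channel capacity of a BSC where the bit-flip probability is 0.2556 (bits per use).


H(p) = -p*log2(p) - (1-p)*log2(1-p) = -0.2556*log2(0.2556) - 0.7444*log2(0.7444) = 0.503031 + 0.317003 = 0.82. C = 1 - H(p) = 1 - 0.82 = 0.18

0.18 bits


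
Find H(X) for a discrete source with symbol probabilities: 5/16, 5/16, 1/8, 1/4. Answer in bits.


H = -sum(p_i * log2(p_i)). Terms: -(5/16)*log2(5/16) = 0.524397; -(5/16)*log2(5/16) = 0.524397; -(1/8)*log2(1/8) = 0.375000; -(1/4)*log2(1/4) = 0.500000. H = 0.524397 + 0.524397 + 0.375000 + 0.500000 = 1.9238

1.9238 bits


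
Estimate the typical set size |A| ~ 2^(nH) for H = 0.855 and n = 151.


log2|A_typical| = nH = 151 * 0.855 = 129.105, so |A_typical| ~ 2^129.105 = 7.319e+38

7.319e+38


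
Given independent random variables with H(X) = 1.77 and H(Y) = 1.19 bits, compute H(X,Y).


For independent variables, H(X,Y) = H(X) + H(Y) = 1.77 + 1.19 = 2.96

2.96 bits


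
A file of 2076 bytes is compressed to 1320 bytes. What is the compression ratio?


Ratio = original / compressed = 2076 / 1320 = 1.5727

1.5727


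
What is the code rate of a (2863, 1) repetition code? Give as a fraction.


Rate = k/n = 1/2863

1/2863


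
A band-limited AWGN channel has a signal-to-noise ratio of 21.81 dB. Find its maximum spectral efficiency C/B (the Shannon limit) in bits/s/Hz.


SNR_linear = 10^(21.81/10) = 151.705; C/B = log2(1 + SNR_linear) = log2(1 + 151.705) = 7.2546

7.2546 bits/s/Hz


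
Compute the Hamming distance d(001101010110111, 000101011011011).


Count differing positions: . . ^ . . . . . ^ ^ . ^ ^ . . = 5 differences

5


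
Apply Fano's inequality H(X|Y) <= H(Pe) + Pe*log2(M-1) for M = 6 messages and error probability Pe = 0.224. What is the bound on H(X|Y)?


H(Pe) = -Pe*log2(Pe) - (1-Pe)*log2(1-Pe) = -0.224*log2(0.224) - 0.776*log2(0.776) = 0.483488 + 0.283916 = 0.7674. Pe*log2(M-1) = 0.224*log2(5) = 0.520112. Bound = H(Pe) + Pe*log2(M-1) = 0.483488 + 0.283916 + 0.520112 = 1.2875

1.2875 bits


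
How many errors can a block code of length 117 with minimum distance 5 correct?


Correction capability = floor((d-1)/2) = floor((5-1)/2) = 2

2 errors


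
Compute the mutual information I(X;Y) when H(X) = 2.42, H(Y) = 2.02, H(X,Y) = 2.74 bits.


I(X;Y) = H(X) + H(Y) - H(X,Y) = 2.42 + 2.02 - 2.74 = 1.7

1.7 bits


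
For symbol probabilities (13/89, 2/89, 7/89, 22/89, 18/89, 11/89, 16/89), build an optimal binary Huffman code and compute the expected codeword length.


Huffman construction (repeatedly merge the two least-probable nodes; each merge adds 1 bit to every symbol beneath it): 2/89 + 7/89 = 9/89; 9/89 + 11/89 = 20/89; 13/89 + 16/89 = 29/89; 18/89 + 20/89 = 38/89; 22/89 + 29/89 = 51/89; 38/89 + 51/89 = 1. Resulting codeword lengths (in the order the probabilities were given): (3, 4, 4, 2, 2, 3, 3). L_avg = sum(p_i * l_i) = 13/89*3 + 2/89*4 + 7/89*4 + 22/89*2 + 18/89*2 + 11/89*3 + 16/89*3 = 236/89 = 2.6517

2.6517 bits


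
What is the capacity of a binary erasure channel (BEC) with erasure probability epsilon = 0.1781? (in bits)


C = 1 - epsilon = 1 - 0.1781 = 0.8219

0.8219 bits


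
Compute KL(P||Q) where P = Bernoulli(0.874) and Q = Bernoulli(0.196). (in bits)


KL = p*log2(p/q) + (1-p)*log2((1-p)/(1-q)) = 0.874*log2(0.874/0.196) + 0.126*log2(0.126/0.804) = 1.5481

1.5481 bits


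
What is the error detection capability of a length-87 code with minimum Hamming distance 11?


Detection capability = d_min - 1 = 11 - 1 = 10

10 errors


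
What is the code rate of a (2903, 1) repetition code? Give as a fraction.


Rate = k/n = 1/2903

1/2903


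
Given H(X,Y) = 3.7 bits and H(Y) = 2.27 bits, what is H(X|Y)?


H(X|Y) = H(X,Y) - H(Y) = 3.7 - 2.27 = 1.43

1.43 bits


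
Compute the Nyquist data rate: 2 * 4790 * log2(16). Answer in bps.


Rate = 2 * B * log2(M) = 2 * 4790 * 4.0 = 38320.0

38320.0 bps


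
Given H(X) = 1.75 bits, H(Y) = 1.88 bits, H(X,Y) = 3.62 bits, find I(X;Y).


I(X;Y) = H(X) + H(Y) - H(X,Y) = 1.75 + 1.88 - 3.62 = 0.01

0.01 bits


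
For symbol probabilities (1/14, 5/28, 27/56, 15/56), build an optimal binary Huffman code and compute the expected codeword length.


Huffman construction (repeatedly merge the two least-probable nodes; each merge adds 1 bit to every symbol beneath it): 1/14 + 5/28 = 1/4; 1/4 + 15/56 = 29/56; 27/56 + 29/56 = 1. Resulting codeword lengths (in the order the probabilities were given): (3, 3, 1, 2). L_avg = sum(p_i * l_i) = 1/14*3 + 5/28*3 + 27/56*1 + 15/56*2 = 99/56 = 1.7679

1.7679 bits


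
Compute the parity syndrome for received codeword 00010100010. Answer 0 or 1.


Syndrome = XOR of all bits = 0 XOR 0 XOR 0 XOR 1 XOR 0 XOR 1 XOR 0 XOR 0 XOR 0 XOR 1 XOR 0 = 1

1


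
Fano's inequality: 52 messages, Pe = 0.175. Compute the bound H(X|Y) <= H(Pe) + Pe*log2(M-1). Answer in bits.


H(Pe) = -Pe*log2(Pe) - (1-Pe)*log2(1-Pe) = -0.175*log2(0.175) - 0.825*log2(0.825) = 0.440050 + 0.228966 = 0.669. Pe*log2(M-1) = 0.175*log2(51) = 0.992674. Bound = H(Pe) + Pe*log2(M-1) = 0.440050 + 0.228966 + 0.992674 = 1.6617

1.6617 bits


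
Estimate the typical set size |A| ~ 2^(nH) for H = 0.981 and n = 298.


log2|A_typical| = nH = 298 * 0.981 = 292.338, so |A_typical| ~ 2^292.338 = 1.006e+88

1.006e+88


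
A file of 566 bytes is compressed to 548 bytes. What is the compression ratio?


Ratio = original / compressed = 566 / 548 = 1.0328

1.0328


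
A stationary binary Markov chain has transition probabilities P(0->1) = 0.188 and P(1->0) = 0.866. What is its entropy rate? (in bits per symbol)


Stationary distribution: pi_0 = p10/(p01+p10) = 0.8216, pi_1 = 0.1784. Entropy rate H' = pi_0*H(p01) + pi_1*H(p10) = 0.8216*0.6973 + 0.1784*0.5683 = 0.6743

0.6743 bits/symbol


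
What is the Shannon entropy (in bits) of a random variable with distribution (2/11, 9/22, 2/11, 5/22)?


H = -sum(p_i * log2(p_i)). Terms: -(2/11)*log2(2/11) = 0.447169; -(9/22)*log2(9/22) = 0.527525; -(2/11)*log2(2/11) = 0.447169; -(5/22)*log2(5/22) = 0.485796. H = 0.447169 + 0.527525 + 0.447169 + 0.485796 = 1.9077

1.9077 bits


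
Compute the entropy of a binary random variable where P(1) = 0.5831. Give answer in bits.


H = -p*log2(p) - (1-p)*log2(1-p). -0.5831*log2(0.5831) = 0.453760; -0.4169*log2(0.4169) = 0.526222. H = 0.453760 + 0.526222 = 0.98

0.98 bits


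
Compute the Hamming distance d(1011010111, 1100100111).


Count differing positions: . ^ ^ ^ ^ ^ . . . . = 5 differences

5


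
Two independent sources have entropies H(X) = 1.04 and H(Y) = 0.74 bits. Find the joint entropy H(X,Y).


For independent variables, H(X,Y) = H(X) + H(Y) = 1.04 + 0.74 = 1.78

1.78 bits


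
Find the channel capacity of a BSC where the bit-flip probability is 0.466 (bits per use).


H(p) = -p*log2(p) - (1-p)*log2(1-p) = -0.466*log2(0.466) - 0.534*log2(0.534) = 0.513345 + 0.483317 = 0.9967. C = 1 - H(p) = 1 - 0.9967 = 0.0033

0.0033 bits


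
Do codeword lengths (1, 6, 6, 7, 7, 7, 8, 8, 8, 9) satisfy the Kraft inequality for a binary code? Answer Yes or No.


Kraft sum = sum(2^(-l_i)) = 0.5684, need <= 1. Result: satisfied (a binary prefix-free code with these lengths exists)

Yes


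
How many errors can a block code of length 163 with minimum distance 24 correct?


Correction capability = floor((d-1)/2) = floor((24-1)/2) = 11

11 errors


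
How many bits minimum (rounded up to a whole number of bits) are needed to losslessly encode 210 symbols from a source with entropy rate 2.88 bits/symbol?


Minimum bits >= n * H = 210 * 2.88 = 604.8, rounded up to a whole number of bits = 605

605 bits


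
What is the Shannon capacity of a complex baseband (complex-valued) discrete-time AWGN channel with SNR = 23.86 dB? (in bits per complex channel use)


SNR_linear = 10^(23.86/10) = 243.2204; C = log2(1 + SNR_linear) = log2(1 + 243.2204) = 7.932

7.932 bits/channel use


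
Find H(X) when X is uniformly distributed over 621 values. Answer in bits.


H = log2(n) = log2(621) = 9.2784

9.2784 bits


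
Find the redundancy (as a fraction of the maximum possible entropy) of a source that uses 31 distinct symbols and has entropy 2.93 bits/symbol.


H_max = log2(K) = log2(31) = 4.9542 bits/symbol. Redundancy = 1 - H/H_max = 1 - 2.93/4.9542 = 1 - 0.5914 = 0.4086

0.4086


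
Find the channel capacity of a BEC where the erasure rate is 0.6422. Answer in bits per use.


C = 1 - epsilon = 1 - 0.6422 = 0.3578

0.3578 bits


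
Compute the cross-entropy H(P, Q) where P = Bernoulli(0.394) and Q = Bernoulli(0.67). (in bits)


H(P,Q) = -p*log2(q) - (1-p)*log2(1-q). -0.394*log2(0.67) = 0.227640; -0.606*log2(0.33) = 0.969274. H(P,Q) = 0.227640 + 0.969274 = 1.1969

1.1969 bits
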